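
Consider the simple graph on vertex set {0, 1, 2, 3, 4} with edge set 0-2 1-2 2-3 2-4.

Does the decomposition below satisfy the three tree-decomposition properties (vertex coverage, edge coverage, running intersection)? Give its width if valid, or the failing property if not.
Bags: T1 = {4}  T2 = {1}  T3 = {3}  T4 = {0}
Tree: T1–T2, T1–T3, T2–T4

A tree decomposition must satisfy three properties: every vertex lies in some bag; for every edge, both endpoints lie together in some bag; and for every vertex, the bags containing it form a connected subtree. Here vertex 2 appears in no bag, so the decomposition is invalid.

No — vertex 2 appears in no bag.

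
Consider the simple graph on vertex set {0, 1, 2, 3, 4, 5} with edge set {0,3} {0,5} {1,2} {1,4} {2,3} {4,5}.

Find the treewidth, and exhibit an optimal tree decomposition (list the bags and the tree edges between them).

The largest bag has 3 vertices, giving width 2; this decomposition certifies tw(G) ≤ 2. For the lower bound, G contains the cycle 1–2–3–0–5–4–1, so G is not a forest; only forests have treewidth ≤ 1, hence tw(G) ≥ 2. Therefore the treewidth is 2.

Treewidth 2.
One optimal decomposition is:
Bags: B1 = {1, 2, 3}  B2 = {0, 1, 3}  B3 = {0, 1, 5}  B4 = {1, 4, 5}
Tree: B1–B2, B2–B3, B3–B4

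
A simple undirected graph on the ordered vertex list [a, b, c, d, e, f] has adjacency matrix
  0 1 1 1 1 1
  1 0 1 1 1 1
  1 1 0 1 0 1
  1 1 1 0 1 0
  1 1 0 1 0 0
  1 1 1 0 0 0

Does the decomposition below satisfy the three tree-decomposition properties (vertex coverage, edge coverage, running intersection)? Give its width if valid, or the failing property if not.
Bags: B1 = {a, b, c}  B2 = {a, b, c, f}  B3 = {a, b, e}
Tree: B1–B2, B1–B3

A tree decomposition must satisfy three properties: every vertex lies in some bag; for every edge, both endpoints lie together in some bag; and for every vertex, the bags containing it form a connected subtree. Here vertex d appears in no bag, so the decomposition is invalid.

No — vertex d appears in no bag.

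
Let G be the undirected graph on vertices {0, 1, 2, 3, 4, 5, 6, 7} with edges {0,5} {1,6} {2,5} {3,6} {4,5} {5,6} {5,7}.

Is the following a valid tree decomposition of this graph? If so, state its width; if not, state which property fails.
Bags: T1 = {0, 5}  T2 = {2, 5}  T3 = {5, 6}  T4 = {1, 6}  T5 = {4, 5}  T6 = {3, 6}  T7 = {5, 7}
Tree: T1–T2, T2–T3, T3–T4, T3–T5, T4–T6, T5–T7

Every vertex of G appears in some bag (union = {0, 1, 2, 3, 4, 5, 6, 7}); every edge is covered by a bag; and for each vertex v the set of bags containing v is connected in the bag tree. The decomposition is therefore valid. The largest bag has 2 vertices, so the width is 1.

Yes; width 1.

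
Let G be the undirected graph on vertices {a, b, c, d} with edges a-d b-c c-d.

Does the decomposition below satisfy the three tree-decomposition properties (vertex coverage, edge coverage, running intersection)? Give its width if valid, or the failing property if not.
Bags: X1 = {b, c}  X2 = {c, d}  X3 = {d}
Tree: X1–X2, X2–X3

No — vertex a appears in no bag.

A tree decomposition must satisfy three properties: every vertex lies in some bag; for every edge, both endpoints lie together in some bag; and for every vertex, the bags containing it form a connected subtree. Here vertex a appears in no bag, so the decomposition is invalid.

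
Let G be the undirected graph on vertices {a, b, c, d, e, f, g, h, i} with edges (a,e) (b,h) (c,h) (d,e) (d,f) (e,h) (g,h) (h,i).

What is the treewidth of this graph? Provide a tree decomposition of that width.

Each bag holds 2 vertices, so the decomposition has width 1, which upper-bounds the treewidth. G has an edge, so its treewidth is at least 1. Hence tw(G) = 1 exactly.

Treewidth 1.
One optimal decomposition is:
Bags: B1 = {a, e}  B2 = {e, h}  B3 = {c, h}  B4 = {d, e}  B5 = {b, h}  B6 = {g, h}  B7 = {d, f}  B8 = {h, i}
Tree: B1–B2, B2–B3, B1–B4, B2–B5, B5–B6, B4–B7, B2–B8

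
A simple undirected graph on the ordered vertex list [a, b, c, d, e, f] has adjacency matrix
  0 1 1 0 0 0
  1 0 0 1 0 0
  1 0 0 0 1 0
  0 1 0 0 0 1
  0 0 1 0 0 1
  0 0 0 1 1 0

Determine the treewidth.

A width-2 tree decomposition is:
Bags: B1 = {a, c, e}  B2 = {a, b, e}  B3 = {b, d, e}  B4 = {d, e, f}
Tree: B1–B2, B2–B3, B3–B4
The largest bag has 3 vertices, giving width 2; this decomposition certifies tw(G) ≤ 2. The edges e–c–a–b–d–f–e form a cycle, so G is not a tree and its treewidth is at least 2. Combining the bounds, tw(G) = 2.

2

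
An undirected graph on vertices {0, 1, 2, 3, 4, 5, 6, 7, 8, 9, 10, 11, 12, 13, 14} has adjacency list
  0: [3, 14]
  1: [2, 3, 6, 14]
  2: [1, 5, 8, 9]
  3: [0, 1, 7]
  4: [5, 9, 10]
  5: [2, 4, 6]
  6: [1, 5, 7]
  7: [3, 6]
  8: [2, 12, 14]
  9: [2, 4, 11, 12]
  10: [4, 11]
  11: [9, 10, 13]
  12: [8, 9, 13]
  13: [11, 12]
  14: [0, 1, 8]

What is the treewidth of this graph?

3

A width-3 tree decomposition is:
Bags: B1 = {0, 3, 6, 7}  B2 = {0, 1, 3, 6}  B3 = {0, 1, 6, 14}  B4 = {1, 5, 6, 14}  B5 = {1, 2, 5, 14}  B6 = {2, 5, 8, 14}  B7 = {2, 4, 5, 8}  B8 = {2, 4, 8, 9}  B9 = {4, 8, 9, 12}  B10 = {4, 9, 10, 12}  B11 = {9, 10, 11, 12}  B12 = {10, 11, 12, 13}
Tree: B1–B2, B2–B3, B3–B4, B4–B5, B5–B6, B6–B7, B7–B8, B8–B9, B9–B10, B10–B11, B11–B12
Every bag has size at most 4, so the width is 4 − 1 = 3 and tw(G) ≤ 3. For the lower bound: the 4 vertex sets {0,3,7}, {6}, {1}, {2,5,8,14} are disjoint, each induces a connected subgraph, and every pair is joined by at least one edge of G. Contracting each set to a single vertex therefore yields K_{4} as a minor, and since treewidth is minor-monotone, tw(G) ≥ tw(K_{4}) = 3. Therefore the treewidth is 3.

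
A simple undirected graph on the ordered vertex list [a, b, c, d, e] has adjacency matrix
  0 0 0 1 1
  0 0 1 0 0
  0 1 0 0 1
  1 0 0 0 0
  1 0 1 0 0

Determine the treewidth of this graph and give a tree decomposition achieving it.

Treewidth 1.
One optimal decomposition is:
Bags: B1 = {b, c}  B2 = {c, e}  B3 = {a, e}  B4 = {a, d}
Tree: B1–B2, B2–B3, B3–B4

Every bag has size at most 2, so the width is 2 − 1 = 1 and tw(G) ≤ 1. Any graph with an edge has treewidth ≥ 1, and G has the edge b–c. Combining the bounds, tw(G) = 1.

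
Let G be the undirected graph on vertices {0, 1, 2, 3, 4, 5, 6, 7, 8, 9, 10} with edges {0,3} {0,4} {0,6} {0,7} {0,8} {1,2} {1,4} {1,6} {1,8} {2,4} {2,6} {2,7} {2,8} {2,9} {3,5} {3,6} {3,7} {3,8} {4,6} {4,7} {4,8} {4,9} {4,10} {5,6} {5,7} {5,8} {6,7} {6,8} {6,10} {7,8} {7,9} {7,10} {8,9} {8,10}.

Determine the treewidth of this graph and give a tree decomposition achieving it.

Treewidth 4.
One optimal decomposition is:
Bags: B1 = {0, 4, 6, 7, 8}  B2 = {0, 3, 6, 7, 8}  B3 = {2, 4, 6, 7, 8}  B4 = {2, 4, 7, 8, 9}  B5 = {3, 5, 6, 7, 8}  B6 = {1, 2, 4, 6, 8}  B7 = {4, 6, 7, 8, 10}
Tree: B1–B2, B1–B3, B3–B4, B2–B5, B3–B6, B3–B7

Every bag has size at most 5, so the width is 5 − 1 = 4 and tw(G) ≤ 4. For the lower bound, the 5 vertices {2, 4, 7, 8, 9} are pairwise adjacent, and any tree decomposition puts a clique entirely inside one bag — forcing width ≥ 4. The upper and lower bounds meet at 4, so that is the treewidth.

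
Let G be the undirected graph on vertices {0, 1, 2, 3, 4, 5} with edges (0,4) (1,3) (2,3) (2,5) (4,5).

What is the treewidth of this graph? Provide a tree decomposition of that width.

Treewidth 1.
One such decomposition:
Bags: B1 = {1, 3}  B2 = {2, 3}  B3 = {2, 5}  B4 = {4, 5}  B5 = {0, 4}
Tree: B1–B2, B2–B3, B3–B4, B4–B5

Every bag has size at most 2, so the width is 2 − 1 = 1 and tw(G) ≤ 1. G has an edge, so its treewidth is at least 1. The upper and lower bounds meet at 1, so that is the treewidth.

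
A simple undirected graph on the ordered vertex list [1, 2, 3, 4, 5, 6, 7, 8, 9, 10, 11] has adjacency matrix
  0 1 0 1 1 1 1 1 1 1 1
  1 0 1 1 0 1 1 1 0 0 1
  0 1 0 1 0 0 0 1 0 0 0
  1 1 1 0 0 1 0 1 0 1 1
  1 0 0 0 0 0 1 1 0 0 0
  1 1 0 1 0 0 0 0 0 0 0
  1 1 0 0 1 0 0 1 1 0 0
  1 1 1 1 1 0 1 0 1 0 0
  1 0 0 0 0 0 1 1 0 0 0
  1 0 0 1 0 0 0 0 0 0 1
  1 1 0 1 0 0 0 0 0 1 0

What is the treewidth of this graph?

3

A width-3 tree decomposition is:
Bags: B1 = {1, 2, 4, 11}  B2 = {1, 2, 4, 8}  B3 = {1, 2, 7, 8}  B4 = {2, 3, 4, 8}  B5 = {1, 2, 4, 6}  B6 = {1, 4, 10, 11}  B7 = {1, 5, 7, 8}  B8 = {1, 7, 8, 9}
Tree: B1–B2, B2–B3, B2–B4, B1–B5, B1–B6, B3–B7, B3–B8
Each bag holds 4 vertices, so the decomposition has width 3, which upper-bounds the treewidth. On the other hand G contains the 4-clique {1, 7, 8, 9}. A clique must lie in a single bag of any decomposition, so no decomposition can have width below 3. Therefore the treewidth is 3.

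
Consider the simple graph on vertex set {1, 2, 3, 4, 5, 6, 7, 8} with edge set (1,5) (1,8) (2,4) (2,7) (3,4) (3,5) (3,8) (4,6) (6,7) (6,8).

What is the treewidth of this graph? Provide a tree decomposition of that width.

Treewidth 2.
One optimal decomposition is:
Bags: B1 = {1, 5, 8}  B2 = {3, 5, 8}  B3 = {3, 6, 8}  B4 = {3, 4, 6}  B5 = {4, 6, 7}  B6 = {2, 4, 7}
Tree: B1–B2, B2–B3, B3–B4, B4–B5, B5–B6

The largest bag has 3 vertices, giving width 2; this decomposition certifies tw(G) ≤ 2. For the lower bound, G contains the cycle 1–5–3–8–1, so G is not a forest; only forests have treewidth ≤ 1, hence tw(G) ≥ 2. Therefore the treewidth is 2.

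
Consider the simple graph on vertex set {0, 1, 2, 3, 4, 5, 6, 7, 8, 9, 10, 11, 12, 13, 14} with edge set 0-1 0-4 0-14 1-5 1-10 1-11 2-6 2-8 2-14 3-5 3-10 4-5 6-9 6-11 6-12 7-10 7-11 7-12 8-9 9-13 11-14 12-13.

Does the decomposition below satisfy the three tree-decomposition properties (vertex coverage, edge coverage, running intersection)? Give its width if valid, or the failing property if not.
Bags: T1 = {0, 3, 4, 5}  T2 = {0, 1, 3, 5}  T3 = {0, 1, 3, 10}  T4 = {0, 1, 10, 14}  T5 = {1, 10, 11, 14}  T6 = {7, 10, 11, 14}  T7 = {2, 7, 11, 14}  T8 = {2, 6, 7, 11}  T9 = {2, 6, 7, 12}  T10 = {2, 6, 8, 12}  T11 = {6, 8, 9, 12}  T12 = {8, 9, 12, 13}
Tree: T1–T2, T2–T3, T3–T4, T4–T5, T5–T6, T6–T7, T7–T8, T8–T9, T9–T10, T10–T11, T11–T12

Yes; width 3.

Vertex coverage: the bags together contain {0, 1, 2, 3, 4, 5, 6, 7, 8, 9, 10, 11, 12, 13, 14}, the full vertex set. Edge coverage: each edge of G has both endpoints in at least one bag. Running intersection: for every vertex, the bags containing it form a connected subtree. All three properties hold, so this is a valid tree decomposition of width max|bag| − 1 = 3, and hence tw(G) ≤ 3.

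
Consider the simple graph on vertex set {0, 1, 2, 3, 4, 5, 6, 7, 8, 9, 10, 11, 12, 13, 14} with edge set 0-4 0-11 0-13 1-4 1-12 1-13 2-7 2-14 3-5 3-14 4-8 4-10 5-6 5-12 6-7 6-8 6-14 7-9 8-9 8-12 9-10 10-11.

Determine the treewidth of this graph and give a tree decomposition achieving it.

Treewidth 3.
Bags: B1 = {2, 3, 5, 14}  B2 = {2, 5, 6, 14}  B3 = {2, 5, 6, 7}  B4 = {5, 6, 7, 12}  B5 = {6, 7, 8, 12}  B6 = {7, 8, 9, 12}  B7 = {1, 8, 9, 12}  B8 = {1, 4, 8, 9}  B9 = {1, 4, 9, 10}  B10 = {1, 4, 10, 13}  B11 = {0, 4, 10, 13}  B12 = {0, 10, 11, 13}
Tree: B1–B2, B2–B3, B3–B4, B4–B5, B5–B6, B6–B7, B7–B8, B8–B9, B9–B10, B10–B11, B11–B12

The largest bag has 4 vertices, giving width 3; this decomposition certifies tw(G) ≤ 3. For the lower bound: the 4 vertex sets {2,3,14}, {5}, {6}, {7,8,9,12} are disjoint, each induces a connected subgraph, and every pair is joined by at least one edge of G. Contracting each set to a single vertex therefore yields K_{4} as a minor, and since treewidth is minor-monotone, tw(G) ≥ tw(K_{4}) = 3. The upper and lower bounds meet at 3, so that is the treewidth.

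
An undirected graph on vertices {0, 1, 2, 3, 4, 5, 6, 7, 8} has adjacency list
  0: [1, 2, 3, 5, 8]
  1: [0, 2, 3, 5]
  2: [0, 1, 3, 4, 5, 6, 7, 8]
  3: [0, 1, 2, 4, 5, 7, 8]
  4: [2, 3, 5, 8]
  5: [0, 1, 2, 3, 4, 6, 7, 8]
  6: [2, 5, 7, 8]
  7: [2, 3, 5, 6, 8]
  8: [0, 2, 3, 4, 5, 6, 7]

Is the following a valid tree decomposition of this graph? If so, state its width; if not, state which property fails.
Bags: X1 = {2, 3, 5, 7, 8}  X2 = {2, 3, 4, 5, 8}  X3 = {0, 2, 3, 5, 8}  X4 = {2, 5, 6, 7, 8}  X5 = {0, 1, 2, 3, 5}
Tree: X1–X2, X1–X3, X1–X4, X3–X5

Yes; width 4.

Checking the three conditions: (i) the bags cover all of {0, 1, 2, 3, 4, 5, 6, 7, 8}; (ii) for each edge, some bag contains both endpoints; (iii) the bags containing any fixed vertex form a subtree. All hold, so the decomposition is valid with width 5 − 1 = 4.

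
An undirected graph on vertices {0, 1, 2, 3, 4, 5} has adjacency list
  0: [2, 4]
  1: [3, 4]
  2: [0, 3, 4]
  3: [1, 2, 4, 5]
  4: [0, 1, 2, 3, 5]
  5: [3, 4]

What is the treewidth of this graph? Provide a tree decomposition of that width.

Every bag has size at most 3, so the width is 3 − 1 = 2 and tw(G) ≤ 2. Conversely, {0, 2, 4} is a clique of size 3, and the vertices of any clique must share a bag in every tree decomposition; so some bag has ≥ 3 vertices and tw(G) ≥ 2. The upper and lower bounds meet at 2, so that is the treewidth.

Treewidth 2.
Bags: B1 = {1, 3, 4}  B2 = {3, 4, 5}  B3 = {2, 3, 4}  B4 = {0, 2, 4}
Tree: B1–B2, B1–B3, B3–B4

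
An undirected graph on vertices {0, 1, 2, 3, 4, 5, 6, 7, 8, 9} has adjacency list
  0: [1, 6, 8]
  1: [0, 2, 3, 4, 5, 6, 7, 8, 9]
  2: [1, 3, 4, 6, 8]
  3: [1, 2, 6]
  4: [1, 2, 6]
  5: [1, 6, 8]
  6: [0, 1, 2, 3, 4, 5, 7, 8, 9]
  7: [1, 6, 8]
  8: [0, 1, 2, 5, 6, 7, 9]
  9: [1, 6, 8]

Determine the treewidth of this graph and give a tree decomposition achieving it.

Treewidth 3.
Bags: B1 = {1, 2, 3, 6}  B2 = {1, 2, 6, 8}  B3 = {1, 2, 4, 6}  B4 = {1, 6, 7, 8}  B5 = {1, 5, 6, 8}  B6 = {1, 6, 8, 9}  B7 = {0, 1, 6, 8}
Tree: B1–B2, B1–B3, B2–B4, B2–B5, B2–B6, B4–B7

Every bag has size at most 4, so the width is 4 − 1 = 3 and tw(G) ≤ 3. For the lower bound, the 4 vertices {0, 1, 6, 8} are pairwise adjacent, and any tree decomposition puts a clique entirely inside one bag — forcing width ≥ 3. Therefore the treewidth is 3.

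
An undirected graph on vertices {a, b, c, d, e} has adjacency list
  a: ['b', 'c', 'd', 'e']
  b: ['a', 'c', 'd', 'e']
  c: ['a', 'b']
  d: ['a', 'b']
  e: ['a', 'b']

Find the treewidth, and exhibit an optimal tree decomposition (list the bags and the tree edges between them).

Treewidth 2.
One optimal decomposition is:
Bags: B1 = {a, b, d}  B2 = {a, b, c}  B3 = {a, b, e}
Tree: B1–B2, B2–B3

The largest bag has 3 vertices, giving width 2; this decomposition certifies tw(G) ≤ 2. Conversely, {a, b, d} is a clique of size 3, and the vertices of any clique must share a bag in every tree decomposition; so some bag has ≥ 3 vertices and tw(G) ≥ 2. Therefore the treewidth is 2.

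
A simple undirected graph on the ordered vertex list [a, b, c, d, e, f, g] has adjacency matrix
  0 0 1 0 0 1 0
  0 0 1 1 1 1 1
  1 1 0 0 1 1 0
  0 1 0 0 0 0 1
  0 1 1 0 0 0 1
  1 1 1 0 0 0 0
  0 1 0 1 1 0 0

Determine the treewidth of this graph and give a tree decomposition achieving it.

The largest bag has 3 vertices, giving width 2; this decomposition certifies tw(G) ≤ 2. For the lower bound, the 3 vertices {a, c, f} are pairwise adjacent, and any tree decomposition puts a clique entirely inside one bag — forcing width ≥ 2. Therefore the treewidth is 2.

Treewidth 2.
One optimal decomposition is:
Bags: B1 = {a, c, f}  B2 = {b, c, f}  B3 = {b, c, e}  B4 = {b, e, g}  B5 = {b, d, g}
Tree: B1–B2, B2–B3, B3–B4, B4–B5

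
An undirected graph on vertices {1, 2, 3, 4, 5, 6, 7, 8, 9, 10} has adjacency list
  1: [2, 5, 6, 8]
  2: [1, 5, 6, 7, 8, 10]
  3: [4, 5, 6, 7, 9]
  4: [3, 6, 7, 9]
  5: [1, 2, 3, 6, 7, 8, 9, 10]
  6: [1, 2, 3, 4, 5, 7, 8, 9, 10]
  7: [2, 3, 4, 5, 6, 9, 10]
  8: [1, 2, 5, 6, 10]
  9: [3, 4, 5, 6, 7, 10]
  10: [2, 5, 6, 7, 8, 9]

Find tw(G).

4

A width-4 tree decomposition is:
Bags: B1 = {2, 5, 6, 8, 10}  B2 = {2, 5, 6, 7, 10}  B3 = {5, 6, 7, 9, 10}  B4 = {3, 5, 6, 7, 9}  B5 = {3, 4, 6, 7, 9}  B6 = {1, 2, 5, 6, 8}
Tree: B1–B2, B2–B3, B3–B4, B4–B5, B1–B6
The largest bag has 5 vertices, giving width 4; this decomposition certifies tw(G) ≤ 4. For the lower bound, the 5 vertices {3, 4, 6, 7, 9} are pairwise adjacent, and any tree decomposition puts a clique entirely inside one bag — forcing width ≥ 4. The upper and lower bounds meet at 4, so that is the treewidth.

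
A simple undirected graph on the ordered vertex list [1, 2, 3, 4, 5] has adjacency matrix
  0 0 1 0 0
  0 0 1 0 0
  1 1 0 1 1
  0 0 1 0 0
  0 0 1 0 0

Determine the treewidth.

A width-1 tree decomposition is:
Bags: B1 = {3, 5}  B2 = {1, 3}  B3 = {3, 4}  B4 = {2, 3}
Tree: B1–B2, B2–B3, B2–B4
The largest bag has 2 vertices, giving width 1; this decomposition certifies tw(G) ≤ 1. Any graph with an edge has treewidth ≥ 1, and G has the edge 3–5. The upper and lower bounds meet at 1, so that is the treewidth.

1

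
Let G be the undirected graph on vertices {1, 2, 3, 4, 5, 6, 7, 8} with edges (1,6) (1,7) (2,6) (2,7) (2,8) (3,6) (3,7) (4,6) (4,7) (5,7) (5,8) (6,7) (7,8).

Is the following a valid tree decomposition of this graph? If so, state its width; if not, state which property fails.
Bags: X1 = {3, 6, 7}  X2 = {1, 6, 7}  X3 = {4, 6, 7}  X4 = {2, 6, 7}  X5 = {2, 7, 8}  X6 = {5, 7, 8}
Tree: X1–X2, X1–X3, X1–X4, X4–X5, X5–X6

Checking the three conditions: (i) the bags cover all of {1, 2, 3, 4, 5, 6, 7, 8}; (ii) for each edge, some bag contains both endpoints; (iii) the bags containing any fixed vertex form a subtree. All hold, so the decomposition is valid with width 3 − 1 = 2.

Yes; width 2.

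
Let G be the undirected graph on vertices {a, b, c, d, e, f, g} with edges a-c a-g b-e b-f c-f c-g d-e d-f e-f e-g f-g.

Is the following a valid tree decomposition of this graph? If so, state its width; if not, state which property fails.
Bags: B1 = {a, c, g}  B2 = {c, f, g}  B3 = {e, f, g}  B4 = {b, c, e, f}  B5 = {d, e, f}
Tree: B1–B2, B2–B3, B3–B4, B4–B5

A tree decomposition must satisfy three properties: every vertex lies in some bag; for every edge, both endpoints lie together in some bag; and for every vertex, the bags containing it form a connected subtree. Here bags containing vertex c are not connected in the tree, so the decomposition is invalid.

No — bags containing vertex c are not connected in the tree.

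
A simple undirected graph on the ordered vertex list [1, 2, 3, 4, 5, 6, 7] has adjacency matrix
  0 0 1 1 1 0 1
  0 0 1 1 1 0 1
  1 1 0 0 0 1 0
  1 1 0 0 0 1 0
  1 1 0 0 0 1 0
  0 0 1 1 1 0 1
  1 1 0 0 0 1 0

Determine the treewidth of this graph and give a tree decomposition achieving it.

Every bag has size at most 4, so the width is 4 − 1 = 3 and tw(G) ≤ 3. For the lower bound: the 4 vertex sets {2,4}, {1,5}, {6}, {7} are disjoint, each induces a connected subgraph, and every pair is joined by at least one edge of G. Contracting each set to a single vertex therefore yields K_{4} as a minor, and since treewidth is minor-monotone, tw(G) ≥ tw(K_{4}) = 3. The upper and lower bounds meet at 3, so that is the treewidth.

Treewidth 3.
Bags: B1 = {1, 2, 4, 6}  B2 = {1, 2, 5, 6}  B3 = {1, 2, 6, 7}  B4 = {1, 2, 3, 6}
Tree: B1–B2, B2–B3, B3–B4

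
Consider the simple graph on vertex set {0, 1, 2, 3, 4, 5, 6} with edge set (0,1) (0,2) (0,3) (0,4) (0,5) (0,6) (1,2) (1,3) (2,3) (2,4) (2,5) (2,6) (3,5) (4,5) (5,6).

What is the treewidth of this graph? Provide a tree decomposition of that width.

Treewidth 3.
Bags: B1 = {0, 2, 4, 5}  B2 = {0, 2, 3, 5}  B3 = {0, 2, 5, 6}  B4 = {0, 1, 2, 3}
Tree: B1–B2, B2–B3, B2–B4

Each bag holds 4 vertices, so the decomposition has width 3, which upper-bounds the treewidth. On the other hand G contains the 4-clique {0, 1, 2, 3}. A clique must lie in a single bag of any decomposition, so no decomposition can have width below 3. Therefore the treewidth is 3.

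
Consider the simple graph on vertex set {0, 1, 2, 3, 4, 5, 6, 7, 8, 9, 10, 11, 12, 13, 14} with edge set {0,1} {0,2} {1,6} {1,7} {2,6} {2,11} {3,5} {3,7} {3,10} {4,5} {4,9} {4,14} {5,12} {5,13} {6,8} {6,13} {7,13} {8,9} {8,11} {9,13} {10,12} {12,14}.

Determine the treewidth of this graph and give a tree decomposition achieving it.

Treewidth 3.
Bags: B1 = {4, 10, 12, 14}  B2 = {4, 5, 10, 12}  B3 = {3, 4, 5, 10}  B4 = {3, 4, 5, 9}  B5 = {3, 5, 9, 13}  B6 = {3, 7, 9, 13}  B7 = {7, 8, 9, 13}  B8 = {6, 7, 8, 13}  B9 = {1, 6, 7, 8}  B10 = {1, 6, 8, 11}  B11 = {1, 2, 6, 11}  B12 = {0, 1, 2, 11}
Tree: B1–B2, B2–B3, B3–B4, B4–B5, B5–B6, B6–B7, B7–B8, B8–B9, B9–B10, B10–B11, B11–B12

The largest bag has 4 vertices, giving width 3; this decomposition certifies tw(G) ≤ 3. For the lower bound: the 4 vertex sets {10,12,14}, {4}, {5}, {3,7,9,13} are disjoint, each induces a connected subgraph, and every pair is joined by at least one edge of G. Contracting each set to a single vertex therefore yields K_{4} as a minor, and since treewidth is minor-monotone, tw(G) ≥ tw(K_{4}) = 3. Hence tw(G) = 3 exactly.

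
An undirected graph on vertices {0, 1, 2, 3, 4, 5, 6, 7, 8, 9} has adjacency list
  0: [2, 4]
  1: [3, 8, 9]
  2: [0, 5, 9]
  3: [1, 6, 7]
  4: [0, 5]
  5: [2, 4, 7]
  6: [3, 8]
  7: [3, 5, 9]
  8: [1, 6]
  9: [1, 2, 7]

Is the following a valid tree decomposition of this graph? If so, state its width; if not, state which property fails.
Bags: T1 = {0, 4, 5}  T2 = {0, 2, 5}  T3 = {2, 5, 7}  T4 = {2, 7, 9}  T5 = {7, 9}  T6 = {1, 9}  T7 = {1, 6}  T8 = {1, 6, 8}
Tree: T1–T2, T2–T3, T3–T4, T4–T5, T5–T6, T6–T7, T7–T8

A tree decomposition must satisfy three properties: every vertex lies in some bag; for every edge, both endpoints lie together in some bag; and for every vertex, the bags containing it form a connected subtree. Here vertex 3 appears in no bag, so the decomposition is invalid.

No — vertex 3 appears in no bag.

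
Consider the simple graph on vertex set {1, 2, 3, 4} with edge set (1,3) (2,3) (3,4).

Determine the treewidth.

1

A width-1 tree decomposition is:
Bags: B1 = {3, 4}  B2 = {2, 3}  B3 = {1, 3}
Tree: B1–B2, B2–B3
The largest bag has 2 vertices, giving width 1; this decomposition certifies tw(G) ≤ 1. Any graph with an edge has treewidth ≥ 1, and G has the edge 4–3. The upper and lower bounds meet at 1, so that is the treewidth.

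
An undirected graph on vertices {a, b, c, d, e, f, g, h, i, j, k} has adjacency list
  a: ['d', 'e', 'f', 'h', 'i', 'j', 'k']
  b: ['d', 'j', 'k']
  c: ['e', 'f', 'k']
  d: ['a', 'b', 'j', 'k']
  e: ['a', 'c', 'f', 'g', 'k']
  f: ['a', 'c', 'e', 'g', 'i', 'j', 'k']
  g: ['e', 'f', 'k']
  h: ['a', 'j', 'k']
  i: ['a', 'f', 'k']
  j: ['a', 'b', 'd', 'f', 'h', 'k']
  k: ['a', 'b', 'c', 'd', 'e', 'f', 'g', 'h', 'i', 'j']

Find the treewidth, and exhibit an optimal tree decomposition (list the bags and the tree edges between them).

Every bag has size at most 4, so the width is 4 − 1 = 3 and tw(G) ≤ 3. Conversely, {a, d, j, k} is a clique of size 4, and the vertices of any clique must share a bag in every tree decomposition; so some bag has ≥ 4 vertices and tw(G) ≥ 3. Combining the bounds, tw(G) = 3.

Treewidth 3.
Bags: B1 = {a, f, j, k}  B2 = {a, e, f, k}  B3 = {e, f, g, k}  B4 = {a, d, j, k}  B5 = {c, e, f, k}  B6 = {b, d, j, k}  B7 = {a, f, i, k}  B8 = {a, h, j, k}
Tree: B1–B2, B2–B3, B1–B4, B2–B5, B4–B6, B2–B7, B4–B8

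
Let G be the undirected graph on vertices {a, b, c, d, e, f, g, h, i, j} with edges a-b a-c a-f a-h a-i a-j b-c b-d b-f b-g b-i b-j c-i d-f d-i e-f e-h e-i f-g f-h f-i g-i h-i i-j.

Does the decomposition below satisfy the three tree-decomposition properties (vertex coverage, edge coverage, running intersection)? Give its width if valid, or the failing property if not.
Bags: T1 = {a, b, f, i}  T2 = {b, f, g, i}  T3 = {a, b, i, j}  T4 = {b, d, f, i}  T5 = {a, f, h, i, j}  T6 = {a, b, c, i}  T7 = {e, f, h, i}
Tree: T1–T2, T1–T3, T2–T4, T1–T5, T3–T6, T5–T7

A tree decomposition must satisfy three properties: every vertex lies in some bag; for every edge, both endpoints lie together in some bag; and for every vertex, the bags containing it form a connected subtree. Here bags containing vertex j are not connected in the tree, so the decomposition is invalid.

No — bags containing vertex j are not connected in the tree.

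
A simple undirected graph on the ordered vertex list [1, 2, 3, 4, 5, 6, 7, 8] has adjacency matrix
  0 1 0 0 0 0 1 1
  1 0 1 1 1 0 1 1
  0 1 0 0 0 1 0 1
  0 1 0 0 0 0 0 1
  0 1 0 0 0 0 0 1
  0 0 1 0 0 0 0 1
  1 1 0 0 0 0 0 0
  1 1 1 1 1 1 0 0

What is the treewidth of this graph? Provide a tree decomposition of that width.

The largest bag has 3 vertices, giving width 2; this decomposition certifies tw(G) ≤ 2. Conversely, {1, 2, 8} is a clique of size 3, and the vertices of any clique must share a bag in every tree decomposition; so some bag has ≥ 3 vertices and tw(G) ≥ 2. Therefore the treewidth is 2.

Treewidth 2.
One such decomposition:
Bags: B1 = {2, 4, 8}  B2 = {1, 2, 8}  B3 = {2, 3, 8}  B4 = {1, 2, 7}  B5 = {3, 6, 8}  B6 = {2, 5, 8}
Tree: B1–B2, B1–B3, B2–B4, B3–B5, B3–B6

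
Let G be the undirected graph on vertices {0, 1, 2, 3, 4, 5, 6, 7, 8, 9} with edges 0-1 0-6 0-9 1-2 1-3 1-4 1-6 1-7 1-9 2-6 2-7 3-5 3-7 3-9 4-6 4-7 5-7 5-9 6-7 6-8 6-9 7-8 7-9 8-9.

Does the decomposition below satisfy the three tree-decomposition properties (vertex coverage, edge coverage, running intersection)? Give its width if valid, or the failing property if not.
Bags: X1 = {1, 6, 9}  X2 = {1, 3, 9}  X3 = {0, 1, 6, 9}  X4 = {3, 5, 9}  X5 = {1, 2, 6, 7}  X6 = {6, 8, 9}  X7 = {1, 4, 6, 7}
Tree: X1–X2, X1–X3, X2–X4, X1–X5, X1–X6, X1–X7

A tree decomposition must satisfy three properties: every vertex lies in some bag; for every edge, both endpoints lie together in some bag; and for every vertex, the bags containing it form a connected subtree. Here edge (7,9) lies in no bag, so the decomposition is invalid.

No — edge (7,9) lies in no bag.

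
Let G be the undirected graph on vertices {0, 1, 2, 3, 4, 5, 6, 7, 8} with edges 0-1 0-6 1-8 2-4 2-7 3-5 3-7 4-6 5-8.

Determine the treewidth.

A width-2 tree decomposition is:
Bags: B1 = {0, 4, 6}  B2 = {0, 2, 4}  B3 = {0, 2, 7}  B4 = {0, 3, 7}  B5 = {0, 3, 5}  B6 = {0, 5, 8}  B7 = {0, 1, 8}
Tree: B1–B2, B2–B3, B3–B4, B4–B5, B5–B6, B6–B7
The largest bag has 3 vertices, giving width 2; this decomposition certifies tw(G) ≤ 2. The edges 0–6–4–2–7–3–5–8–1–0 form a cycle, so G is not a tree and its treewidth is at least 2. The upper and lower bounds meet at 2, so that is the treewidth.

2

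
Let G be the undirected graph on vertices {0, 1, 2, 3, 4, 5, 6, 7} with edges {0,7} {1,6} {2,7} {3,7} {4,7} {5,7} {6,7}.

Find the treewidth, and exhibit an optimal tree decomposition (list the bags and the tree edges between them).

Treewidth 1.
One optimal decomposition is:
Bags: B1 = {4, 7}  B2 = {6, 7}  B3 = {0, 7}  B4 = {5, 7}  B5 = {1, 6}  B6 = {2, 7}  B7 = {3, 7}
Tree: B1–B2, B2–B3, B3–B4, B2–B5, B4–B6, B6–B7

Every bag has size at most 2, so the width is 2 − 1 = 1 and tw(G) ≤ 1. Since G has at least one edge (e.g. 4–7), it is not an edgeless graph, so tw(G) ≥ 1. The upper and lower bounds meet at 1, so that is the treewidth.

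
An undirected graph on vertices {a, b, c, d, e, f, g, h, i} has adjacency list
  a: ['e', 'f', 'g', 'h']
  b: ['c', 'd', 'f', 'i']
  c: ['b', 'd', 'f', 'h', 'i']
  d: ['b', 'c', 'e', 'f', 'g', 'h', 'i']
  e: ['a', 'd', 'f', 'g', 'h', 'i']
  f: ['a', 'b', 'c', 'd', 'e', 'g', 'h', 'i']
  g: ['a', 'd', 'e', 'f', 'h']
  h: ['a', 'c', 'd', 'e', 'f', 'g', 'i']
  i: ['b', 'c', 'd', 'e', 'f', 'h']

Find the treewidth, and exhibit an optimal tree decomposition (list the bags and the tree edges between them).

Treewidth 4.
Bags: B1 = {d, e, f, h, i}  B2 = {c, d, f, h, i}  B3 = {b, c, d, f, i}  B4 = {d, e, f, g, h}  B5 = {a, e, f, g, h}
Tree: B1–B2, B2–B3, B1–B4, B4–B5

Each bag holds 5 vertices, so the decomposition has width 4, which upper-bounds the treewidth. Conversely, {d, e, f, g, h} is a clique of size 5, and the vertices of any clique must share a bag in every tree decomposition; so some bag has ≥ 5 vertices and tw(G) ≥ 4. Therefore the treewidth is 4.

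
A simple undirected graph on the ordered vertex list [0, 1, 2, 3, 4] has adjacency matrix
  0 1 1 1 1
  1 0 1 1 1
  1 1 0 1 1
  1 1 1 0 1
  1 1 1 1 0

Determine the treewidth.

4

A width-4 tree decomposition is:
Bags: B1 = {0, 1, 2, 3, 4}
Tree: (single bag)
A single bag containing all 5 vertices is trivially a valid decomposition of width 4. Conversely, {0, 1, 2, 3, 4} is a clique of size 5, and the vertices of any clique must share a bag in every tree decomposition; so some bag has ≥ 5 vertices and tw(G) ≥ 4. Therefore the treewidth is 4.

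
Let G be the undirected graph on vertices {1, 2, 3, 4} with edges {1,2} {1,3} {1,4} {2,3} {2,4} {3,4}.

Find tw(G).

A width-3 tree decomposition is:
Bags: B1 = {1, 2, 3, 4}
Tree: (single bag)
A single bag containing all 4 vertices is trivially a valid decomposition of width 3. For the lower bound, the 4 vertices {1, 2, 3, 4} are pairwise adjacent, and any tree decomposition puts a clique entirely inside one bag — forcing width ≥ 3. The upper and lower bounds meet at 3, so that is the treewidth.

3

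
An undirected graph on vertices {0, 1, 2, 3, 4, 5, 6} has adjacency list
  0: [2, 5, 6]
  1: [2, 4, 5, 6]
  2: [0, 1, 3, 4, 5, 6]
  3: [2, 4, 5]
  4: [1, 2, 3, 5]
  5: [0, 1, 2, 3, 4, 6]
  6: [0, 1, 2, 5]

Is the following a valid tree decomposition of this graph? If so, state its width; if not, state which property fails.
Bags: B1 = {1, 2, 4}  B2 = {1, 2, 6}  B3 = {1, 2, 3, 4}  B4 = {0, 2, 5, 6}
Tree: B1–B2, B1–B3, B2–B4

No — edge (4,5) lies in no bag.

A tree decomposition must satisfy three properties: every vertex lies in some bag; for every edge, both endpoints lie together in some bag; and for every vertex, the bags containing it form a connected subtree. Here edge (4,5) lies in no bag, so the decomposition is invalid.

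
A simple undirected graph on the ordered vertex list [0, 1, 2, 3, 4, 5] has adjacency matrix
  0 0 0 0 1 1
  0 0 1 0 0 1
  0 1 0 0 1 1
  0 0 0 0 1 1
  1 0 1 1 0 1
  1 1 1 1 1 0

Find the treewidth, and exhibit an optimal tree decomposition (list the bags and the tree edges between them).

Each bag holds 3 vertices, so the decomposition has width 2, which upper-bounds the treewidth. For the lower bound, the 3 vertices {1, 2, 5} are pairwise adjacent, and any tree decomposition puts a clique entirely inside one bag — forcing width ≥ 2. The upper and lower bounds meet at 2, so that is the treewidth.

Treewidth 2.
One such decomposition:
Bags: B1 = {1, 2, 5}  B2 = {2, 4, 5}  B3 = {3, 4, 5}  B4 = {0, 4, 5}
Tree: B1–B2, B2–B3, B2–B4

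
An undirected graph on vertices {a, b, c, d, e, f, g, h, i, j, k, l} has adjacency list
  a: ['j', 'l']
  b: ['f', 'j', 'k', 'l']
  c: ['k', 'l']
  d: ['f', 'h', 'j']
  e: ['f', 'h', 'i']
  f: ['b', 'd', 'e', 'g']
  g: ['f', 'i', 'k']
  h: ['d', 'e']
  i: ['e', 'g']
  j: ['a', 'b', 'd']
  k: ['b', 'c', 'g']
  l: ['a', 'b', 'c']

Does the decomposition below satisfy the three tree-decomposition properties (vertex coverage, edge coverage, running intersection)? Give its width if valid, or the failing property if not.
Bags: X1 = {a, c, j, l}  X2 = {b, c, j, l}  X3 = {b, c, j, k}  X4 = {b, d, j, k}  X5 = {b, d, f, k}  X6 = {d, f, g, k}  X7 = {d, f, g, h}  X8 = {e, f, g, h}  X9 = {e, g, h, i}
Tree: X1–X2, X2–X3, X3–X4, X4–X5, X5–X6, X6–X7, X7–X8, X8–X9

Checking the three conditions: (i) the bags cover all of {a, b, c, d, e, f, g, h, i, j, k, l}; (ii) for each edge, some bag contains both endpoints; (iii) the bags containing any fixed vertex form a subtree. All hold, so the decomposition is valid with width 4 − 1 = 3.

Yes; width 3.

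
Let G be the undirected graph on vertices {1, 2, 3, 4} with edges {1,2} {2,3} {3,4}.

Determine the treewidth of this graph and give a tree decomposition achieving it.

The largest bag has 2 vertices, giving width 1; this decomposition certifies tw(G) ≤ 1. Since G has at least one edge (e.g. 1–2), it is not an edgeless graph, so tw(G) ≥ 1. Hence tw(G) = 1 exactly.

Treewidth 1.
Bags: B1 = {1, 2}  B2 = {2, 3}  B3 = {3, 4}
Tree: B1–B2, B2–B3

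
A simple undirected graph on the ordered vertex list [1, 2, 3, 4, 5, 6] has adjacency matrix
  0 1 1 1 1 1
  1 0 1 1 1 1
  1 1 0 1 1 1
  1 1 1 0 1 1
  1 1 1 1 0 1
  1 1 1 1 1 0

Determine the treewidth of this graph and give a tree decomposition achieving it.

Treewidth 5.
One such decomposition:
Bags: B1 = {1, 2, 3, 4, 5, 6}
Tree: (single bag)

A single bag containing all 6 vertices is trivially a valid decomposition of width 5. For the lower bound, the 6 vertices {1, 2, 3, 4, 5, 6} are pairwise adjacent, and any tree decomposition puts a clique entirely inside one bag — forcing width ≥ 5. Therefore the treewidth is 5.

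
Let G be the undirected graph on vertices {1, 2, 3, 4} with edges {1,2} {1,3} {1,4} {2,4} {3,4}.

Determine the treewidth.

2

A width-2 tree decomposition is:
Bags: B1 = {1, 3, 4}  B2 = {1, 2, 4}
Tree: B1–B2
Each bag holds 3 vertices, so the decomposition has width 2, which upper-bounds the treewidth. For the lower bound, the 3 vertices {1, 2, 4} are pairwise adjacent, and any tree decomposition puts a clique entirely inside one bag — forcing width ≥ 2. Combining the bounds, tw(G) = 2.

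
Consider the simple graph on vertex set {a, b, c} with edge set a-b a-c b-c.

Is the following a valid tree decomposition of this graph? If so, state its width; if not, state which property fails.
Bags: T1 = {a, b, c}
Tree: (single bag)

Yes; width 2.

Every vertex of G appears in some bag (union = {a, b, c}); every edge is covered by a bag; and for each vertex v the set of bags containing v is connected in the bag tree. The decomposition is therefore valid. The largest bag has 3 vertices, so the width is 2.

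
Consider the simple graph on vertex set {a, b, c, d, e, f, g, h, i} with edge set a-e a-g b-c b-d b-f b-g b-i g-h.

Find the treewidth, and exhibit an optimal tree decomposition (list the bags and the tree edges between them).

Treewidth 1.
Bags: B1 = {b, c}  B2 = {b, i}  B3 = {b, d}  B4 = {b, g}  B5 = {g, h}  B6 = {b, f}  B7 = {a, g}  B8 = {a, e}
Tree: B1–B2, B1–B3, B2–B4, B4–B5, B2–B6, B4–B7, B7–B8

Each bag holds 2 vertices, so the decomposition has width 1, which upper-bounds the treewidth. Any graph with an edge has treewidth ≥ 1, and G has the edge c–b. The upper and lower bounds meet at 1, so that is the treewidth.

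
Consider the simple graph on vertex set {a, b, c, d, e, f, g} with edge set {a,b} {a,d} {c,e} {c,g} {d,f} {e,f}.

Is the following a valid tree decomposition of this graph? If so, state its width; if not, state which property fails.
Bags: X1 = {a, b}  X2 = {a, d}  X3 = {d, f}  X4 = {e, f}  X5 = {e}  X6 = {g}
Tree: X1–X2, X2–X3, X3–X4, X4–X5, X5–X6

A tree decomposition must satisfy three properties: every vertex lies in some bag; for every edge, both endpoints lie together in some bag; and for every vertex, the bags containing it form a connected subtree. Here vertex c appears in no bag, so the decomposition is invalid.

No — vertex c appears in no bag.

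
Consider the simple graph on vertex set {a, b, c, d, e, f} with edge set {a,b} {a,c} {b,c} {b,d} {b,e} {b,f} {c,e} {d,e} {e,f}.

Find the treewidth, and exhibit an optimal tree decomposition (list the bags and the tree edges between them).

Each bag holds 3 vertices, so the decomposition has width 2, which upper-bounds the treewidth. Conversely, {b, d, e} is a clique of size 3, and the vertices of any clique must share a bag in every tree decomposition; so some bag has ≥ 3 vertices and tw(G) ≥ 2. Combining the bounds, tw(G) = 2.

Treewidth 2.
Bags: B1 = {a, b, c}  B2 = {b, c, e}  B3 = {b, d, e}  B4 = {b, e, f}
Tree: B1–B2, B2–B3, B2–B4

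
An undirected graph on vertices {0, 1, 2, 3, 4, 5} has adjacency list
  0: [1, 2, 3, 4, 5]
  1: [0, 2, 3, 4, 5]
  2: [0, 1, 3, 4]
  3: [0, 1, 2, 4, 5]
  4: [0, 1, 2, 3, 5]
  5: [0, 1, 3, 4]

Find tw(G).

4

A width-4 tree decomposition is:
Bags: B1 = {0, 1, 2, 3, 4}  B2 = {0, 1, 3, 4, 5}
Tree: B1–B2
The largest bag has 5 vertices, giving width 4; this decomposition certifies tw(G) ≤ 4. On the other hand G contains the 5-clique {0, 1, 2, 3, 4}. A clique must lie in a single bag of any decomposition, so no decomposition can have width below 4. Combining the bounds, tw(G) = 4.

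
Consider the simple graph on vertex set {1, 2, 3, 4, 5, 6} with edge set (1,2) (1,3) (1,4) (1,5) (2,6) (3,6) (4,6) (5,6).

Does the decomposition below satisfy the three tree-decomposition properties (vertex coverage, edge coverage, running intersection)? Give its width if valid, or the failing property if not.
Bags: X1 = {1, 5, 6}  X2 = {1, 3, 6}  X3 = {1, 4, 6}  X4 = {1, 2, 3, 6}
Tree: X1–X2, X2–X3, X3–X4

No — bags containing vertex 3 are not connected in the tree.

A tree decomposition must satisfy three properties: every vertex lies in some bag; for every edge, both endpoints lie together in some bag; and for every vertex, the bags containing it form a connected subtree. Here bags containing vertex 3 are not connected in the tree, so the decomposition is invalid.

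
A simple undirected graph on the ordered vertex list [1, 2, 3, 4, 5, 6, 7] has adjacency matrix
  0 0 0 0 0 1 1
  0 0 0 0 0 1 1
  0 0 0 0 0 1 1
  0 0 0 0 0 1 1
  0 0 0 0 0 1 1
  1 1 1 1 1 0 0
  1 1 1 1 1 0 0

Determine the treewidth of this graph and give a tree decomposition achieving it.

Treewidth 2.
Bags: B1 = {3, 6, 7}  B2 = {1, 6, 7}  B3 = {2, 6, 7}  B4 = {4, 6, 7}  B5 = {5, 6, 7}
Tree: B1–B2, B2–B3, B3–B4, B4–B5

Each bag holds 3 vertices, so the decomposition has width 2, which upper-bounds the treewidth. The edges 7–3–6–1–7 form a cycle, so G is not a tree and its treewidth is at least 2. Therefore the treewidth is 2.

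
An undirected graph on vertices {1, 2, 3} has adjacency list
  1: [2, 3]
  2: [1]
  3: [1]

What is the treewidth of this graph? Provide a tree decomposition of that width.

Treewidth 1.
One optimal decomposition is:
Bags: B1 = {1, 2}  B2 = {1, 3}
Tree: B1–B2

The largest bag has 2 vertices, giving width 1; this decomposition certifies tw(G) ≤ 1. Since G has at least one edge (e.g. 1–2), it is not an edgeless graph, so tw(G) ≥ 1. Combining the bounds, tw(G) = 1.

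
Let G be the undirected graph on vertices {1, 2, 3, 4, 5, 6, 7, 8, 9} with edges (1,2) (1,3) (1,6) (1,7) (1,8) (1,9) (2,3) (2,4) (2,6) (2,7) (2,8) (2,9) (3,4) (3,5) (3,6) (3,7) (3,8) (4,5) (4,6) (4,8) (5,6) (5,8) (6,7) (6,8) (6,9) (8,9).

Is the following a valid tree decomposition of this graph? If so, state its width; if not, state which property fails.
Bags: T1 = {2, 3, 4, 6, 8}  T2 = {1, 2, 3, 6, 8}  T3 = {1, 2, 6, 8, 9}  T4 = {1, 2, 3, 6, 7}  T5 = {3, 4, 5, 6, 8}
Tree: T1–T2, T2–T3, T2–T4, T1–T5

Yes; width 4.

Vertex coverage: the bags together contain {1, 2, 3, 4, 5, 6, 7, 8, 9}, the full vertex set. Edge coverage: each edge of G has both endpoints in at least one bag. Running intersection: for every vertex, the bags containing it form a connected subtree. All three properties hold, so this is a valid tree decomposition of width max|bag| − 1 = 4, and hence tw(G) ≤ 4.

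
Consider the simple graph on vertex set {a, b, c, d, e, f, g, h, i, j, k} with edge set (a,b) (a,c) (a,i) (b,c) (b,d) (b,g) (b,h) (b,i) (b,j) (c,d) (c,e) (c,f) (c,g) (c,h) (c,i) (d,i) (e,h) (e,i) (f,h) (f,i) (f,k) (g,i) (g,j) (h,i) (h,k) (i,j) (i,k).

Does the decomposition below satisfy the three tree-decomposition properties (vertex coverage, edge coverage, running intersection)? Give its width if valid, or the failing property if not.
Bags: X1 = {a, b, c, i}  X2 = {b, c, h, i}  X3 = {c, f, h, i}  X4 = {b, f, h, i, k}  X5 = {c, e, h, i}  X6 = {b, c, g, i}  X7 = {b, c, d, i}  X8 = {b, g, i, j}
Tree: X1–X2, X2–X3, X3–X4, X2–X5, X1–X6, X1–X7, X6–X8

A tree decomposition must satisfy three properties: every vertex lies in some bag; for every edge, both endpoints lie together in some bag; and for every vertex, the bags containing it form a connected subtree. Here bags containing vertex b are not connected in the tree, so the decomposition is invalid.

No — bags containing vertex b are not connected in the tree.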